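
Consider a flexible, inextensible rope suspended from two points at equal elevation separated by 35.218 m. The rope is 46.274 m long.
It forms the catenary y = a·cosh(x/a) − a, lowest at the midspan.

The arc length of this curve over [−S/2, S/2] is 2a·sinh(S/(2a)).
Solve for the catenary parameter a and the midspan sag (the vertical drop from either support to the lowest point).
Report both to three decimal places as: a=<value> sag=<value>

seed: a₀ = √(S³/(24(L−S))) = √(35.218³/(24·11.056)) = 12.830465
iter 1: u=1.372437  f(a)=+1.089e+00  f'(a)=-2.071e+00  a ← 12.830465 − (+1.089e+00/-2.071e+00) = 13.356481
iter 2: u=1.318386  f(a)=+7.056e-02  f'(a)=-1.810e+00  a ← 13.356481 − (+7.056e-02/-1.810e+00) = 13.395460
iter 3: u=1.314550  f(a)=+3.415e-04  f'(a)=-1.793e+00  a ← 13.395460 − (+3.415e-04/-1.793e+00) = 13.395651
iter 4: u=1.314531  f(a)=+8.086e-09  f'(a)=-1.793e+00  a ← 13.395651 − (+8.086e-09/-1.793e+00) = 13.395651
iter 5: u=1.314531  f(a)=+0.000e+00  f'(a)=-1.793e+00  a ← 13.395651 − (+0.000e+00/-1.793e+00) = 13.395651
converged: |Δa| < 1e-12 after 5 iterations
sag = a·(cosh(S/(2a)) − 1) = 13.395651·(cosh(1.314531) − 1) = 13.339424
T_max/T_min = cosh(S/(2a)) = 1.995803

a=13.396 sag=13.339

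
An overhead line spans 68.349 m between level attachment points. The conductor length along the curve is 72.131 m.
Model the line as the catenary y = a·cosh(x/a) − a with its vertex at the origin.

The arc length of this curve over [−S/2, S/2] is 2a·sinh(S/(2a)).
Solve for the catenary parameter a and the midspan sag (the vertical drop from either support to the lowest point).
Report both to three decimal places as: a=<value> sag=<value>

seed: a₀ = √(S³/(24(L−S))) = √(68.349³/(24·3.782)) = 59.310538
iter 1: u=0.576196  f(a)=+6.328e-02  f'(a)=-1.318e-01  a ← 59.310538 − (+6.328e-02/-1.318e-01) = 59.790600
iter 2: u=0.571570  f(a)=+7.765e-04  f'(a)=-1.286e-01  a ← 59.790600 − (+7.765e-04/-1.286e-01) = 59.796638
iter 3: u=0.571512  f(a)=+1.202e-07  f'(a)=-1.286e-01  a ← 59.796638 − (+1.202e-07/-1.286e-01) = 59.796639
iter 4: u=0.571512  f(a)=+1.421e-14  f'(a)=-1.286e-01  a ← 59.796639 − (+1.421e-14/-1.286e-01) = 59.796639
converged: |Δa| < 1e-12 after 4 iterations
sag = a·(cosh(S/(2a)) − 1) = 59.796639·(cosh(0.571512) − 1) = 10.034288
T_max/T_min = cosh(S/(2a)) = 1.167807

a=59.797 sag=10.034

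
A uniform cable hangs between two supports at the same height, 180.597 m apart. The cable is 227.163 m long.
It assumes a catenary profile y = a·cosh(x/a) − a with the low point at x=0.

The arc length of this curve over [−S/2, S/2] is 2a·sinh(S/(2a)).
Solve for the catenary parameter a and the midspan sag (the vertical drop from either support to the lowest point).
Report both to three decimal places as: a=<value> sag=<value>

seed: a₀ = √(S³/(24(L−S))) = √(180.597³/(24·46.566)) = 72.598176
iter 1: u=1.243812  f(a)=+3.738e+00  f'(a)=-1.493e+00  a ← 72.598176 − (+3.738e+00/-1.493e+00) = 75.102285
iter 2: u=1.202340  f(a)=+2.021e-01  f'(a)=-1.335e+00  a ← 75.102285 − (+2.021e-01/-1.335e+00) = 75.253646
iter 3: u=1.199922  f(a)=+6.655e-04  f'(a)=-1.326e+00  a ← 75.253646 − (+6.655e-04/-1.326e+00) = 75.254148
iter 4: u=1.199914  f(a)=+7.271e-09  f'(a)=-1.326e+00  a ← 75.254148 − (+7.271e-09/-1.326e+00) = 75.254148
iter 5: u=1.199914  f(a)=+0.000e+00  f'(a)=-1.326e+00  a ← 75.254148 − (+0.000e+00/-1.326e+00) = 75.254148
converged: |Δa| < 1e-12 after 5 iterations
sag = a·(cosh(S/(2a)) − 1) = 75.254148·(cosh(1.199914) − 1) = 60.995417
T_max/T_min = cosh(S/(2a)) = 1.810526

a=75.254 sag=60.995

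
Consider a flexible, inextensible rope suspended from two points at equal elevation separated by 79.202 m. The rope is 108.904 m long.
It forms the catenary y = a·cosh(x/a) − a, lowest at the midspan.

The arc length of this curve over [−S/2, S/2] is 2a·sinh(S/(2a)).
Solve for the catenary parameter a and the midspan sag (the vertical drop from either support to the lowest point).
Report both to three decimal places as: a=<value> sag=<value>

seed: a₀ = √(S³/(24(L−S))) = √(79.202³/(24·29.702)) = 26.400111
iter 1: u=1.500032  f(a)=+3.526e+00  f'(a)=-2.799e+00  a ← 26.400111 − (+3.526e+00/-2.799e+00) = 27.660029
iter 2: u=1.431705  f(a)=+2.682e-01  f'(a)=-2.388e+00  a ← 27.660029 − (+2.682e-01/-2.388e+00) = 27.772322
iter 3: u=1.425916  f(a)=+1.833e-03  f'(a)=-2.355e+00  a ← 27.772322 − (+1.833e-03/-2.355e+00) = 27.773100
iter 4: u=1.425876  f(a)=+8.690e-08  f'(a)=-2.355e+00  a ← 27.773100 − (+8.690e-08/-2.355e+00) = 27.773100
iter 5: u=1.425876  f(a)=+0.000e+00  f'(a)=-2.355e+00  a ← 27.773100 − (+0.000e+00/-2.355e+00) = 27.773100
converged: |Δa| < 1e-12 after 5 iterations
sag = a·(cosh(S/(2a)) − 1) = 27.773100·(cosh(1.425876) − 1) = 33.352716
T_max/T_min = cosh(S/(2a)) = 2.200900

a=27.773 sag=33.353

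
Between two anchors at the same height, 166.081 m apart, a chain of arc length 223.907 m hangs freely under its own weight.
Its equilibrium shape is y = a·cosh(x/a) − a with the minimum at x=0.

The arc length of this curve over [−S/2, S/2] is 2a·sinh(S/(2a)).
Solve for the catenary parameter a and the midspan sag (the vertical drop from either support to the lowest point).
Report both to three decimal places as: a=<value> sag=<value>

seed: a₀ = √(S³/(24(L−S))) = √(166.081³/(24·57.826)) = 57.453003
iter 1: u=1.445364  f(a)=+6.349e+00  f'(a)=-2.466e+00  a ← 57.453003 − (+6.349e+00/-2.466e+00) = 60.027671
iter 2: u=1.383370  f(a)=+4.518e-01  f'(a)=-2.127e+00  a ← 60.027671 − (+4.518e-01/-2.127e+00) = 60.240105
iter 3: u=1.378492  f(a)=+2.674e-03  f'(a)=-2.101e+00  a ← 60.240105 − (+2.674e-03/-2.101e+00) = 60.241377
iter 4: u=1.378463  f(a)=+9.493e-08  f'(a)=-2.101e+00  a ← 60.241377 − (+9.493e-08/-2.101e+00) = 60.241377
iter 5: u=1.378463  f(a)=+0.000e+00  f'(a)=-2.101e+00  a ← 60.241377 − (+0.000e+00/-2.101e+00) = 60.241377
converged: |Δa| < 1e-12 after 5 iterations
sag = a·(cosh(S/(2a)) − 1) = 60.241377·(cosh(1.378463) − 1) = 66.890875
T_max/T_min = cosh(S/(2a)) = 2.110381

a=60.241 sag=66.891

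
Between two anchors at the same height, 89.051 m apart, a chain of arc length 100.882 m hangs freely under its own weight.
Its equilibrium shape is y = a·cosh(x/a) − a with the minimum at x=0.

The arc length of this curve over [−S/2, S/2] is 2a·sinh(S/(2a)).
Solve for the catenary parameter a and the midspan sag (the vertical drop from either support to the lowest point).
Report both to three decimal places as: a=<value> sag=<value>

a=50.835 sag=20.778

seed: a₀ = √(S³/(24(L−S))) = √(89.051³/(24·11.831)) = 49.870285
iter 1: u=0.892826  f(a)=+4.806e-01  f'(a)=-5.134e-01  a ← 49.870285 − (+4.806e-01/-5.134e-01) = 50.806418
iter 2: u=0.876376  f(a)=+1.387e-02  f'(a)=-4.841e-01  a ← 50.806418 − (+1.387e-02/-4.841e-01) = 50.835058
iter 3: u=0.875882  f(a)=+1.230e-05  f'(a)=-4.833e-01  a ← 50.835058 − (+1.230e-05/-4.833e-01) = 50.835083
iter 4: u=0.875881  f(a)=+9.706e-12  f'(a)=-4.833e-01  a ← 50.835083 − (+9.706e-12/-4.833e-01) = 50.835083
converged: |Δa| < 1e-12 after 4 iterations
sag = a·(cosh(S/(2a)) − 1) = 50.835083·(cosh(0.875881) − 1) = 20.778464
T_max/T_min = cosh(S/(2a)) = 1.408743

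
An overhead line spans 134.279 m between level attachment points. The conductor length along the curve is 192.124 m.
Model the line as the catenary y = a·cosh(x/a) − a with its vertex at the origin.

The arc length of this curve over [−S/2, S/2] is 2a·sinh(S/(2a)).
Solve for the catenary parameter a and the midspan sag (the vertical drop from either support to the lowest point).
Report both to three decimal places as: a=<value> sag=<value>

a=44.230 sag=61.525

seed: a₀ = √(S³/(24(L−S))) = √(134.279³/(24·57.845)) = 41.761262
iter 1: u=1.607698  f(a)=+7.953e+00  f'(a)=-3.556e+00  a ← 41.761262 − (+7.953e+00/-3.556e+00) = 43.997850
iter 2: u=1.525972  f(a)=+6.836e-01  f'(a)=-2.968e+00  a ← 43.997850 − (+6.836e-01/-2.968e+00) = 44.228124
iter 3: u=1.518027  f(a)=+6.099e-03  f'(a)=-2.916e+00  a ← 44.228124 − (+6.099e-03/-2.916e+00) = 44.230216
iter 4: u=1.517956  f(a)=+4.952e-07  f'(a)=-2.915e+00  a ← 44.230216 − (+4.952e-07/-2.915e+00) = 44.230216
iter 5: u=1.517956  f(a)=-2.842e-14  f'(a)=-2.915e+00  a ← 44.230216 − (-2.842e-14/-2.915e+00) = 44.230216
converged: |Δa| < 1e-12 after 5 iterations
sag = a·(cosh(S/(2a)) − 1) = 44.230216·(cosh(1.517956) − 1) = 61.525256
T_max/T_min = cosh(S/(2a)) = 2.391023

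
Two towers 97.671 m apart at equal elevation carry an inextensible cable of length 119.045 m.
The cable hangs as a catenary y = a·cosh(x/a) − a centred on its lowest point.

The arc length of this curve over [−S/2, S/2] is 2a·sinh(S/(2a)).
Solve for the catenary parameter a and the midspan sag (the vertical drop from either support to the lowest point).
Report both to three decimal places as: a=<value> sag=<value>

seed: a₀ = √(S³/(24(L−S))) = √(97.671³/(24·21.374)) = 42.618673
iter 1: u=1.145871  f(a)=+1.448e+00  f'(a)=-1.141e+00  a ← 42.618673 − (+1.448e+00/-1.141e+00) = 43.887580
iter 2: u=1.112741  f(a)=+6.718e-02  f'(a)=-1.037e+00  a ← 43.887580 − (+6.718e-02/-1.037e+00) = 43.952339
iter 3: u=1.111101  f(a)=+1.602e-04  f'(a)=-1.032e+00  a ← 43.952339 − (+1.602e-04/-1.032e+00) = 43.952494
iter 4: u=1.111097  f(a)=+9.159e-10  f'(a)=-1.032e+00  a ← 43.952494 − (+9.159e-10/-1.032e+00) = 43.952494
iter 5: u=1.111097  f(a)=+0.000e+00  f'(a)=-1.032e+00  a ← 43.952494 − (+0.000e+00/-1.032e+00) = 43.952494
converged: |Δa| < 1e-12 after 5 iterations
sag = a·(cosh(S/(2a)) − 1) = 43.952494·(cosh(1.111097) − 1) = 30.039058
T_max/T_min = cosh(S/(2a)) = 1.683444

a=43.952 sag=30.039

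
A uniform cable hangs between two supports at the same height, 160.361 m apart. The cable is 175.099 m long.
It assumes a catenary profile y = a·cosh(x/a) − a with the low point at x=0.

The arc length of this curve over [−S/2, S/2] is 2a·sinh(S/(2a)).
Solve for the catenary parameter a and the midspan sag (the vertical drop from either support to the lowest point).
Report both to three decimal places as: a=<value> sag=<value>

a=109.433 sag=30.712

seed: a₀ = √(S³/(24(L−S))) = √(160.361³/(24·14.738)) = 107.975006
iter 1: u=0.742584  f(a)=+4.117e-01  f'(a)=-2.883e-01  a ← 107.975006 − (+4.117e-01/-2.883e-01) = 109.402913
iter 2: u=0.732892  f(a)=+8.310e-03  f'(a)=-2.768e-01  a ← 109.402913 − (+8.310e-03/-2.768e-01) = 109.432932
iter 3: u=0.732691  f(a)=+3.540e-06  f'(a)=-2.766e-01  a ← 109.432932 − (+3.540e-06/-2.766e-01) = 109.432945
iter 4: u=0.732691  f(a)=+6.537e-13  f'(a)=-2.766e-01  a ← 109.432945 − (+6.537e-13/-2.766e-01) = 109.432945
converged: |Δa| < 1e-12 after 4 iterations
sag = a·(cosh(S/(2a)) − 1) = 109.432945·(cosh(0.732691) − 1) = 30.711568
T_max/T_min = cosh(S/(2a)) = 1.280643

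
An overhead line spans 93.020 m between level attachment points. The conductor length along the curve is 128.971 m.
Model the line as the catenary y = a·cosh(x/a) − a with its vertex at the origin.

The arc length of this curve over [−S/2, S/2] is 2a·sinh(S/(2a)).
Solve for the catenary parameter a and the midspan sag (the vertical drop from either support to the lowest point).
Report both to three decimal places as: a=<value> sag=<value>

a=32.176 sag=39.891

seed: a₀ = √(S³/(24(L−S))) = √(93.020³/(24·35.951)) = 30.542416
iter 1: u=1.522800  f(a)=+4.406e+00  f'(a)=-2.947e+00  a ← 30.542416 − (+4.406e+00/-2.947e+00) = 32.037382
iter 2: u=1.451742  f(a)=+3.442e-01  f'(a)=-2.503e+00  a ← 32.037382 − (+3.442e-01/-2.503e+00) = 32.174865
iter 3: u=1.445538  f(a)=+2.493e-03  f'(a)=-2.467e+00  a ← 32.174865 − (+2.493e-03/-2.467e+00) = 32.175875
iter 4: u=1.445493  f(a)=+1.329e-07  f'(a)=-2.467e+00  a ← 32.175875 − (+1.329e-07/-2.467e+00) = 32.175875
iter 5: u=1.445493  f(a)=+0.000e+00  f'(a)=-2.467e+00  a ← 32.175875 − (+0.000e+00/-2.467e+00) = 32.175875
converged: |Δa| < 1e-12 after 5 iterations
sag = a·(cosh(S/(2a)) − 1) = 32.175875·(cosh(1.445493) − 1) = 39.891223
T_max/T_min = cosh(S/(2a)) = 2.239787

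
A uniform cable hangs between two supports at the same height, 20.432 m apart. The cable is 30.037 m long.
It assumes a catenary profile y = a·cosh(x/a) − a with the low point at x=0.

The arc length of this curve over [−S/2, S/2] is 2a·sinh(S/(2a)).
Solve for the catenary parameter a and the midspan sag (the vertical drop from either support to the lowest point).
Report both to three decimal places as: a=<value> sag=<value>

seed: a₀ = √(S³/(24(L−S))) = √(20.432³/(24·9.605)) = 6.082919
iter 1: u=1.679457  f(a)=+1.449e+00  f'(a)=-4.143e+00  a ← 6.082919 − (+1.449e+00/-4.143e+00) = 6.432687
iter 2: u=1.588139  f(a)=+1.344e-01  f'(a)=-3.407e+00  a ← 6.432687 − (+1.344e-01/-3.407e+00) = 6.472128
iter 3: u=1.578461  f(a)=+1.417e-03  f'(a)=-3.336e+00  a ← 6.472128 − (+1.417e-03/-3.336e+00) = 6.472552
iter 4: u=1.578357  f(a)=+1.611e-07  f'(a)=-3.335e+00  a ← 6.472552 − (+1.611e-07/-3.335e+00) = 6.472552
iter 5: u=1.578357  f(a)=+3.553e-15  f'(a)=-3.335e+00  a ← 6.472552 − (+3.553e-15/-3.335e+00) = 6.472552
converged: |Δa| < 1e-12 after 5 iterations
sag = a·(cosh(S/(2a)) − 1) = 6.472552·(cosh(1.578357) − 1) = 9.881324
T_max/T_min = cosh(S/(2a)) = 2.526650

a=6.473 sag=9.881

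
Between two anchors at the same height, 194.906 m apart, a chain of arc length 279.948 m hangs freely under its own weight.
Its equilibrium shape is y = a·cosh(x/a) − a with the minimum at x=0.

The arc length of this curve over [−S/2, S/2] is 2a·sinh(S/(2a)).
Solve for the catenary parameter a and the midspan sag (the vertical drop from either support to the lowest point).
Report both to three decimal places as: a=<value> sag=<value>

a=63.833 sag=90.009

seed: a₀ = √(S³/(24(L−S))) = √(194.906³/(24·85.042)) = 60.230360
iter 1: u=1.618005  f(a)=+1.185e+01  f'(a)=-3.636e+00  a ← 60.230360 − (+1.185e+01/-3.636e+00) = 63.490063
iter 2: u=1.534933  f(a)=+1.030e+00  f'(a)=-3.029e+00  a ← 63.490063 − (+1.030e+00/-3.029e+00) = 63.830171
iter 3: u=1.526754  f(a)=+9.419e-03  f'(a)=-2.974e+00  a ← 63.830171 − (+9.419e-03/-2.974e+00) = 63.833338
iter 4: u=1.526679  f(a)=+8.035e-07  f'(a)=-2.973e+00  a ← 63.833338 − (+8.035e-07/-2.973e+00) = 63.833339
iter 5: u=1.526679  f(a)=+0.000e+00  f'(a)=-2.973e+00  a ← 63.833339 − (+0.000e+00/-2.973e+00) = 63.833339
converged: |Δa| < 1e-12 after 5 iterations
sag = a·(cosh(S/(2a)) − 1) = 63.833339·(cosh(1.526679) − 1) = 90.008840
T_max/T_min = cosh(S/(2a)) = 2.410060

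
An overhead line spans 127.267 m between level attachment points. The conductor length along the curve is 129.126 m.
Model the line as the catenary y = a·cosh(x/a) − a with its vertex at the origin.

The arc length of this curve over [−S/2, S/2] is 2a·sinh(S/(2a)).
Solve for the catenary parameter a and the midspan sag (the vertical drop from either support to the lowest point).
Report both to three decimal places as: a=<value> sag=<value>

seed: a₀ = √(S³/(24(L−S))) = √(127.267³/(24·1.859)) = 214.945518
iter 1: u=0.296045  f(a)=+8.163e-03  f'(a)=-1.745e-02  a ← 214.945518 − (+8.163e-03/-1.745e-02) = 215.413348
iter 2: u=0.295402  f(a)=+2.673e-05  f'(a)=-1.734e-02  a ← 215.413348 − (+2.673e-05/-1.734e-02) = 215.414890
iter 3: u=0.295400  f(a)=+2.886e-10  f'(a)=-1.734e-02  a ← 215.414890 − (+2.886e-10/-1.734e-02) = 215.414890
iter 4: u=0.295400  f(a)=+0.000e+00  f'(a)=-1.734e-02  a ← 215.414890 − (+0.000e+00/-1.734e-02) = 215.414890
converged: |Δa| < 1e-12 after 4 iterations
sag = a·(cosh(S/(2a)) − 1) = 215.414890·(cosh(0.295400) − 1) = 9.467203
T_max/T_min = cosh(S/(2a)) = 1.043949

a=215.415 sag=9.467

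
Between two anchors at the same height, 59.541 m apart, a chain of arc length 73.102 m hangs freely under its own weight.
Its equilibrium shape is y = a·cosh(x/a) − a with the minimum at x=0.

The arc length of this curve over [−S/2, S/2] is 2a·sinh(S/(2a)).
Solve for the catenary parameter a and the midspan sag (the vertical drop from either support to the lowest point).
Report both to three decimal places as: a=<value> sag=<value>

a=26.295 sag=18.732

seed: a₀ = √(S³/(24(L−S))) = √(59.541³/(24·13.561)) = 25.466702
iter 1: u=1.168997  f(a)=+9.573e-01  f'(a)=-1.218e+00  a ← 25.466702 − (+9.573e-01/-1.218e+00) = 26.252794
iter 2: u=1.133994  f(a)=+4.611e-02  f'(a)=-1.103e+00  a ← 26.252794 − (+4.611e-02/-1.103e+00) = 26.294599
iter 3: u=1.132191  f(a)=+1.190e-04  f'(a)=-1.097e+00  a ← 26.294599 − (+1.190e-04/-1.097e+00) = 26.294707
iter 4: u=1.132186  f(a)=+7.966e-10  f'(a)=-1.097e+00  a ← 26.294707 − (+7.966e-10/-1.097e+00) = 26.294707
iter 5: u=1.132186  f(a)=+0.000e+00  f'(a)=-1.097e+00  a ← 26.294707 − (+0.000e+00/-1.097e+00) = 26.294707
converged: |Δa| < 1e-12 after 5 iterations
sag = a·(cosh(S/(2a)) − 1) = 26.294707·(cosh(1.132186) − 1) = 18.731810
T_max/T_min = cosh(S/(2a)) = 1.712379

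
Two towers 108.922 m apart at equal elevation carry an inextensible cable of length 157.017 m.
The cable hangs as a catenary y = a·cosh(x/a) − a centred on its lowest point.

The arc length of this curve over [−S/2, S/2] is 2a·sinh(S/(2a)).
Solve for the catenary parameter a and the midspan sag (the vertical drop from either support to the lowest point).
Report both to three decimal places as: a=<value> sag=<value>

seed: a₀ = √(S³/(24(L−S))) = √(108.922³/(24·48.095)) = 33.459375
iter 1: u=1.627675  f(a)=+6.788e+00  f'(a)=-3.712e+00  a ← 33.459375 − (+6.788e+00/-3.712e+00) = 35.287951
iter 2: u=1.543331  f(a)=+5.962e-01  f'(a)=-3.086e+00  a ← 35.287951 − (+5.962e-01/-3.086e+00) = 35.481122
iter 3: u=1.534929  f(a)=+5.577e-03  f'(a)=-3.029e+00  a ← 35.481122 − (+5.577e-03/-3.029e+00) = 35.482964
iter 4: u=1.534849  f(a)=+4.981e-07  f'(a)=-3.028e+00  a ← 35.482964 − (+4.981e-07/-3.028e+00) = 35.482964
iter 5: u=1.534849  f(a)=+0.000e+00  f'(a)=-3.028e+00  a ← 35.482964 − (+0.000e+00/-3.028e+00) = 35.482964
converged: |Δa| < 1e-12 after 5 iterations
sag = a·(cosh(S/(2a)) − 1) = 35.482964·(cosh(1.534849) − 1) = 50.671695
T_max/T_min = cosh(S/(2a)) = 2.428057

a=35.483 sag=50.672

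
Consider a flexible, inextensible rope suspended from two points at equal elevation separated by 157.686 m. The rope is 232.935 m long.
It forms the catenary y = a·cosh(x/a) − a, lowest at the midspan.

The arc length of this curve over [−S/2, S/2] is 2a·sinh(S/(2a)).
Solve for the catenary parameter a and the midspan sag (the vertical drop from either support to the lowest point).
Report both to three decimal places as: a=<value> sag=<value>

a=49.620 sag=76.977

seed: a₀ = √(S³/(24(L−S))) = √(157.686³/(24·75.249)) = 46.594399
iter 1: u=1.692113  f(a)=+1.154e+01  f'(a)=-4.255e+00  a ← 46.594399 − (+1.154e+01/-4.255e+00) = 49.306149
iter 2: u=1.599050  f(a)=+1.084e+00  f'(a)=-3.490e+00  a ← 49.306149 − (+1.084e+00/-3.490e+00) = 49.616755
iter 3: u=1.589040  f(a)=+1.176e-02  f'(a)=-3.414e+00  a ← 49.616755 − (+1.176e-02/-3.414e+00) = 49.620199
iter 4: u=1.588930  f(a)=+1.416e-06  f'(a)=-3.413e+00  a ← 49.620199 − (+1.416e-06/-3.413e+00) = 49.620199
iter 5: u=1.588930  f(a)=+2.842e-14  f'(a)=-3.413e+00  a ← 49.620199 − (+2.842e-14/-3.413e+00) = 49.620199
converged: |Δa| < 1e-12 after 5 iterations
sag = a·(cosh(S/(2a)) − 1) = 49.620199·(cosh(1.588930) − 1) = 76.976968
T_max/T_min = cosh(S/(2a)) = 2.551323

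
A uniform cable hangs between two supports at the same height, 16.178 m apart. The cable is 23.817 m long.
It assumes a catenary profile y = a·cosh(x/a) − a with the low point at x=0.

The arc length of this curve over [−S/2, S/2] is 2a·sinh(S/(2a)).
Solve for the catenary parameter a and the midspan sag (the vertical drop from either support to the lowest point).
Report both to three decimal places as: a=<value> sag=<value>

a=5.115 sag=7.846

seed: a₀ = √(S³/(24(L−S))) = √(16.178³/(24·7.639)) = 4.805774
iter 1: u=1.683183  f(a)=+1.158e+00  f'(a)=-4.176e+00  a ← 4.805774 − (+1.158e+00/-4.176e+00) = 5.083095
iter 2: u=1.591353  f(a)=+1.078e-01  f'(a)=-3.432e+00  a ← 5.083095 − (+1.078e-01/-3.432e+00) = 5.114511
iter 3: u=1.581578  f(a)=+1.146e-03  f'(a)=-3.359e+00  a ← 5.114511 − (+1.146e-03/-3.359e+00) = 5.114853
iter 4: u=1.581473  f(a)=+1.326e-07  f'(a)=-3.358e+00  a ← 5.114853 − (+1.326e-07/-3.358e+00) = 5.114853
iter 5: u=1.581473  f(a)=-3.553e-15  f'(a)=-3.358e+00  a ← 5.114853 − (-3.553e-15/-3.358e+00) = 5.114853
converged: |Δa| < 1e-12 after 5 iterations
sag = a·(cosh(S/(2a)) − 1) = 5.114853·(cosh(1.581473) − 1) = 7.845629
T_max/T_min = cosh(S/(2a)) = 2.533892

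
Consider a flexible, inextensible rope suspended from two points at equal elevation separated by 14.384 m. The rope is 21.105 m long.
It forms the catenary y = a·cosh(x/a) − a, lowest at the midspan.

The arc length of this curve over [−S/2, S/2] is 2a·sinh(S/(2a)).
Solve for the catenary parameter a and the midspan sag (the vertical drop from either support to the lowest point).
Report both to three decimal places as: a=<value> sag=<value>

seed: a₀ = √(S³/(24(L−S))) = √(14.384³/(24·6.721)) = 4.295334
iter 1: u=1.674375  f(a)=+1.008e+00  f'(a)=-4.099e+00  a ← 4.295334 − (+1.008e+00/-4.099e+00) = 4.541111
iter 2: u=1.583753  f(a)=+9.295e-02  f'(a)=-3.375e+00  a ← 4.541111 − (+9.295e-02/-3.375e+00) = 4.568652
iter 3: u=1.574206  f(a)=+9.685e-04  f'(a)=-3.305e+00  a ← 4.568652 − (+9.685e-04/-3.305e+00) = 4.568945
iter 4: u=1.574105  f(a)=+1.076e-07  f'(a)=-3.304e+00  a ← 4.568945 − (+1.076e-07/-3.304e+00) = 4.568945
iter 5: u=1.574105  f(a)=+3.553e-15  f'(a)=-3.304e+00  a ← 4.568945 − (+3.553e-15/-3.304e+00) = 4.568945
converged: |Δa| < 1e-12 after 5 iterations
sag = a·(cosh(S/(2a)) − 1) = 4.568945·(cosh(1.574105) − 1) = 6.930208
T_max/T_min = cosh(S/(2a)) = 2.516807

a=4.569 sag=6.930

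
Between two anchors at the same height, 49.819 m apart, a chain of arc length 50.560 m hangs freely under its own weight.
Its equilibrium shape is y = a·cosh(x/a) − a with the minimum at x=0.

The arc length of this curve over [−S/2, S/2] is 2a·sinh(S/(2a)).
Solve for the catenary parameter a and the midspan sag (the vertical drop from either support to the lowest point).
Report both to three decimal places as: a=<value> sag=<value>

a=83.568 sag=3.740

seed: a₀ = √(S³/(24(L−S))) = √(49.819³/(24·0.741)) = 83.383051
iter 1: u=0.298736  f(a)=+3.313e-03  f'(a)=-1.793e-02  a ← 83.383051 − (+3.313e-03/-1.793e-02) = 83.567827
iter 2: u=0.298075  f(a)=+1.105e-05  f'(a)=-1.781e-02  a ← 83.567827 − (+1.105e-05/-1.781e-02) = 83.568447
iter 3: u=0.298073  f(a)=+1.237e-10  f'(a)=-1.781e-02  a ← 83.568447 − (+1.237e-10/-1.781e-02) = 83.568447
iter 4: u=0.298073  f(a)=-7.105e-15  f'(a)=-1.781e-02  a ← 83.568447 − (-7.105e-15/-1.781e-02) = 83.568447
converged: |Δa| < 1e-12 after 4 iterations
sag = a·(cosh(S/(2a)) − 1) = 83.568447·(cosh(0.298073) − 1) = 3.739993
T_max/T_min = cosh(S/(2a)) = 1.044754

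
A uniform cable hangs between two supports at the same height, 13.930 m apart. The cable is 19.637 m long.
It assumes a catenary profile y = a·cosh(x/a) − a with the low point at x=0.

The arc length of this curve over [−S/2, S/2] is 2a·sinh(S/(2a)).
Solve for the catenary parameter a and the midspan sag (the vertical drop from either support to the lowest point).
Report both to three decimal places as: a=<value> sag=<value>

a=4.693 sag=6.189

seed: a₀ = √(S³/(24(L−S))) = √(13.930³/(24·5.707)) = 4.442394
iter 1: u=1.567848  f(a)=+7.439e-01  f'(a)=-3.259e+00  a ← 4.442394 − (+7.439e-01/-3.259e+00) = 4.670663
iter 2: u=1.491223  f(a)=+6.118e-02  f'(a)=-2.743e+00  a ← 4.670663 − (+6.118e-02/-2.743e+00) = 4.692969
iter 3: u=1.484135  f(a)=+4.958e-04  f'(a)=-2.699e+00  a ← 4.692969 − (+4.958e-04/-2.699e+00) = 4.693152
iter 4: u=1.484077  f(a)=+3.315e-08  f'(a)=-2.698e+00  a ← 4.693152 − (+3.315e-08/-2.698e+00) = 4.693152
iter 5: u=1.484077  f(a)=+3.553e-15  f'(a)=-2.698e+00  a ← 4.693152 − (+3.553e-15/-2.698e+00) = 4.693152
converged: |Δa| < 1e-12 after 5 iterations
sag = a·(cosh(S/(2a)) − 1) = 4.693152·(cosh(1.484077) − 1) = 6.189339
T_max/T_min = cosh(S/(2a)) = 2.318802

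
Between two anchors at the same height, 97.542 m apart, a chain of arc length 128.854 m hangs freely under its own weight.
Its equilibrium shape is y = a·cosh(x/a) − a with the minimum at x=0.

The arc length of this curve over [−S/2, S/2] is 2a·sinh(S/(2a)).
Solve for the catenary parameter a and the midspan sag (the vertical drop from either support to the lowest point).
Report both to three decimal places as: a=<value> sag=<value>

seed: a₀ = √(S³/(24(L−S))) = √(97.542³/(24·31.312)) = 35.141999
iter 1: u=1.387827  f(a)=+3.157e+00  f'(a)=-2.150e+00  a ← 35.141999 − (+3.157e+00/-2.150e+00) = 36.610786
iter 2: u=1.332148  f(a)=+2.087e-01  f'(a)=-1.874e+00  a ← 36.610786 − (+2.087e-01/-1.874e+00) = 36.722174
iter 3: u=1.328108  f(a)=+1.055e-03  f'(a)=-1.855e+00  a ← 36.722174 − (+1.055e-03/-1.855e+00) = 36.722743
iter 4: u=1.328087  f(a)=+2.726e-08  f'(a)=-1.855e+00  a ← 36.722743 − (+2.726e-08/-1.855e+00) = 36.722743
iter 5: u=1.328087  f(a)=+0.000e+00  f'(a)=-1.855e+00  a ← 36.722743 − (+0.000e+00/-1.855e+00) = 36.722743
converged: |Δa| < 1e-12 after 5 iterations
sag = a·(cosh(S/(2a)) − 1) = 36.722743·(cosh(1.328087) − 1) = 37.435184
T_max/T_min = cosh(S/(2a)) = 2.019401

a=36.723 sag=37.435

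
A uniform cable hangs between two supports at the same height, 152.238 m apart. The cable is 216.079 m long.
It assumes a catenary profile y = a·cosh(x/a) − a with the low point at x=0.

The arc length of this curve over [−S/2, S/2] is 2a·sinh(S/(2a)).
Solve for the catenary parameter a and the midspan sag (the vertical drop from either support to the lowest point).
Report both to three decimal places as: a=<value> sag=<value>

seed: a₀ = √(S³/(24(L−S))) = √(152.238³/(24·63.841)) = 47.987613
iter 1: u=1.586222  f(a)=+8.530e+00  f'(a)=-3.393e+00  a ← 47.987613 − (+8.530e+00/-3.393e+00) = 50.501397
iter 2: u=1.507265  f(a)=+7.161e-01  f'(a)=-2.845e+00  a ← 50.501397 − (+7.161e-01/-2.845e+00) = 50.753063
iter 3: u=1.499791  f(a)=+6.069e-03  f'(a)=-2.797e+00  a ← 50.753063 − (+6.069e-03/-2.797e+00) = 50.755232
iter 4: u=1.499727  f(a)=+4.440e-07  f'(a)=-2.797e+00  a ← 50.755232 − (+4.440e-07/-2.797e+00) = 50.755232
iter 5: u=1.499727  f(a)=-2.842e-14  f'(a)=-2.797e+00  a ← 50.755232 − (-2.842e-14/-2.797e+00) = 50.755232
converged: |Δa| < 1e-12 after 5 iterations
sag = a·(cosh(S/(2a)) − 1) = 50.755232·(cosh(1.499727) − 1) = 68.612381
T_max/T_min = cosh(S/(2a)) = 2.351829

a=50.755 sag=68.612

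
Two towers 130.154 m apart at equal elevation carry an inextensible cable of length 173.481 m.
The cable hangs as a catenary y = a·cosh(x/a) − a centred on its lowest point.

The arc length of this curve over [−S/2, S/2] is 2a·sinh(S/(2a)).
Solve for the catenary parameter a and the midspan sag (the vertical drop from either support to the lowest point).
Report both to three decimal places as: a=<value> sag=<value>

a=48.190 sag=51.038

seed: a₀ = √(S³/(24(L−S))) = √(130.154³/(24·43.327)) = 46.047001
iter 1: u=1.413273  f(a)=+4.539e+00  f'(a)=-2.286e+00  a ← 46.047001 − (+4.539e+00/-2.286e+00) = 48.032741
iter 2: u=1.354847  f(a)=+3.101e-01  f'(a)=-1.983e+00  a ← 48.032741 − (+3.101e-01/-1.983e+00) = 48.189120
iter 3: u=1.350450  f(a)=+1.682e-03  f'(a)=-1.962e+00  a ← 48.189120 − (+1.682e-03/-1.962e+00) = 48.189977
iter 4: u=1.350426  f(a)=+5.011e-08  f'(a)=-1.961e+00  a ← 48.189977 − (+5.011e-08/-1.961e+00) = 48.189977
iter 5: u=1.350426  f(a)=+0.000e+00  f'(a)=-1.961e+00  a ← 48.189977 − (+0.000e+00/-1.961e+00) = 48.189977
converged: |Δa| < 1e-12 after 5 iterations
sag = a·(cosh(S/(2a)) − 1) = 48.189977·(cosh(1.350426) − 1) = 51.037984
T_max/T_min = cosh(S/(2a)) = 2.059100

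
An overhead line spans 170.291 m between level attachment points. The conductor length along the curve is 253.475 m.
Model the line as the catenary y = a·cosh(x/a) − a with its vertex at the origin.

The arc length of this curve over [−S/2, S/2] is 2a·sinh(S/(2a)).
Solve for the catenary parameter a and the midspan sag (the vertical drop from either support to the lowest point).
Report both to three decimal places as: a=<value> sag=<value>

a=53.034 sag=84.352

seed: a₀ = √(S³/(24(L−S))) = √(170.291³/(24·83.184)) = 49.734989
iter 1: u=1.711984  f(a)=+1.308e+01  f'(a)=-4.434e+00  a ← 49.734989 − (+1.308e+01/-4.434e+00) = 52.684185
iter 2: u=1.616149  f(a)=+1.253e+00  f'(a)=-3.621e+00  a ← 52.684185 − (+1.253e+00/-3.621e+00) = 53.030308
iter 3: u=1.605601  f(a)=+1.421e-02  f'(a)=-3.540e+00  a ← 53.030308 − (+1.421e-02/-3.540e+00) = 53.034323
iter 4: u=1.605479  f(a)=+1.873e-06  f'(a)=-3.539e+00  a ← 53.034323 − (+1.873e-06/-3.539e+00) = 53.034324
iter 5: u=1.605479  f(a)=+5.684e-14  f'(a)=-3.539e+00  a ← 53.034324 − (+5.684e-14/-3.539e+00) = 53.034324
converged: |Δa| < 1e-12 after 5 iterations
sag = a·(cosh(S/(2a)) − 1) = 53.034324·(cosh(1.605479) − 1) = 84.352115
T_max/T_min = cosh(S/(2a)) = 2.590519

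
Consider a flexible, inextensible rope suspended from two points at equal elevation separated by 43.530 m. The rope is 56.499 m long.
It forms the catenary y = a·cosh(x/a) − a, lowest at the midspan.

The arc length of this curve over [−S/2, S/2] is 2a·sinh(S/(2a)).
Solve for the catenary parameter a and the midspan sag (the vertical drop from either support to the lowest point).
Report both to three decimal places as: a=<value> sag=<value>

seed: a₀ = √(S³/(24(L−S))) = √(43.530³/(24·12.969)) = 16.278865
iter 1: u=1.337010  f(a)=+1.210e+00  f'(a)=-1.897e+00  a ← 16.278865 − (+1.210e+00/-1.897e+00) = 16.916588
iter 2: u=1.286607  f(a)=+7.472e-02  f'(a)=-1.669e+00  a ← 16.916588 − (+7.472e-02/-1.669e+00) = 16.961352
iter 3: u=1.283211  f(a)=+3.266e-04  f'(a)=-1.655e+00  a ← 16.961352 − (+3.266e-04/-1.655e+00) = 16.961549
iter 4: u=1.283196  f(a)=+6.298e-09  f'(a)=-1.655e+00  a ← 16.961549 − (+6.298e-09/-1.655e+00) = 16.961549
iter 5: u=1.283196  f(a)=+0.000e+00  f'(a)=-1.655e+00  a ← 16.961549 − (+0.000e+00/-1.655e+00) = 16.961549
converged: |Δa| < 1e-12 after 5 iterations
sag = a·(cosh(S/(2a)) − 1) = 16.961549·(cosh(1.283196) − 1) = 15.988844
T_max/T_min = cosh(S/(2a)) = 1.942652

a=16.962 sag=15.989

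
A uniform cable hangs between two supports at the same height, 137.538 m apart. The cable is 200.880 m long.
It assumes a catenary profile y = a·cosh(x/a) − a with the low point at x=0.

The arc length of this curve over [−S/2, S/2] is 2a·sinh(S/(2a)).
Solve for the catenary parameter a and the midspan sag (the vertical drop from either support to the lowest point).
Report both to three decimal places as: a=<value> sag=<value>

a=43.970 sag=65.673

seed: a₀ = √(S³/(24(L−S))) = √(137.538³/(24·63.342)) = 41.369717
iter 1: u=1.662303  f(a)=+9.350e+00  f'(a)=-3.996e+00  a ← 41.369717 − (+9.350e+00/-3.996e+00) = 43.709346
iter 2: u=1.573325  f(a)=+8.518e-01  f'(a)=-3.299e+00  a ← 43.709346 − (+8.518e-01/-3.299e+00) = 43.967585
iter 3: u=1.564084  f(a)=+8.635e-03  f'(a)=-3.232e+00  a ← 43.967585 − (+8.635e-03/-3.232e+00) = 43.970257
iter 4: u=1.563989  f(a)=+9.073e-07  f'(a)=-3.231e+00  a ← 43.970257 − (+9.073e-07/-3.231e+00) = 43.970257
iter 5: u=1.563989  f(a)=-5.684e-14  f'(a)=-3.231e+00  a ← 43.970257 − (-5.684e-14/-3.231e+00) = 43.970257
converged: |Δa| < 1e-12 after 5 iterations
sag = a·(cosh(S/(2a)) − 1) = 43.970257·(cosh(1.563989) − 1) = 65.672696
T_max/T_min = cosh(S/(2a)) = 2.493571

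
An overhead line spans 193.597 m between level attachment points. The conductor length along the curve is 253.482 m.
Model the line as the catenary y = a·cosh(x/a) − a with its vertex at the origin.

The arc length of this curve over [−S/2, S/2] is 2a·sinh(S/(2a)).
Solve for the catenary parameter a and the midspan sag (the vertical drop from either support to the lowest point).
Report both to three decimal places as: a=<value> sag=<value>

seed: a₀ = √(S³/(24(L−S))) = √(193.597³/(24·59.885)) = 71.053142
iter 1: u=1.362339  f(a)=+5.809e+00  f'(a)=-2.020e+00  a ← 71.053142 − (+5.809e+00/-2.020e+00) = 73.929071
iter 2: u=1.309343  f(a)=+3.713e-01  f'(a)=-1.769e+00  a ← 73.929071 − (+3.713e-01/-1.769e+00) = 74.138948
iter 3: u=1.305636  f(a)=+1.746e-03  f'(a)=-1.753e+00  a ← 74.138948 − (+1.746e-03/-1.753e+00) = 74.139944
iter 4: u=1.305619  f(a)=+3.902e-08  f'(a)=-1.753e+00  a ← 74.139944 − (+3.902e-08/-1.753e+00) = 74.139944
iter 5: u=1.305619  f(a)=+0.000e+00  f'(a)=-1.753e+00  a ← 74.139944 − (+0.000e+00/-1.753e+00) = 74.139944
converged: |Δa| < 1e-12 after 5 iterations
sag = a·(cosh(S/(2a)) − 1) = 74.139944·(cosh(1.305619) − 1) = 72.693337
T_max/T_min = cosh(S/(2a)) = 1.980488

a=74.140 sag=72.693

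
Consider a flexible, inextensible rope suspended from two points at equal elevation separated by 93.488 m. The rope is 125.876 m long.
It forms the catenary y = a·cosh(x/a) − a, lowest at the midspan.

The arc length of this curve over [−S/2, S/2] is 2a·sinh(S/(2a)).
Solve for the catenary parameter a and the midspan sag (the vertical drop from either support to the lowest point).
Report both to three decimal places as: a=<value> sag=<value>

seed: a₀ = √(S³/(24(L−S))) = √(93.488³/(24·32.388)) = 32.421725
iter 1: u=1.441749  f(a)=+3.538e+00  f'(a)=-2.445e+00  a ← 32.421725 − (+3.538e+00/-2.445e+00) = 33.868462
iter 2: u=1.380163  f(a)=+2.506e-01  f'(a)=-2.110e+00  a ← 33.868462 − (+2.506e-01/-2.110e+00) = 33.987211
iter 3: u=1.375341  f(a)=+1.469e-03  f'(a)=-2.085e+00  a ← 33.987211 − (+1.469e-03/-2.085e+00) = 33.987916
iter 4: u=1.375312  f(a)=+5.114e-08  f'(a)=-2.085e+00  a ← 33.987916 − (+5.114e-08/-2.085e+00) = 33.987916
iter 5: u=1.375312  f(a)=-4.263e-14  f'(a)=-2.085e+00  a ← 33.987916 − (-4.263e-14/-2.085e+00) = 33.987916
converged: |Δa| < 1e-12 after 5 iterations
sag = a·(cosh(S/(2a)) − 1) = 33.987916·(cosh(1.375312) − 1) = 37.540891
T_max/T_min = cosh(S/(2a)) = 2.104536

a=33.988 sag=37.541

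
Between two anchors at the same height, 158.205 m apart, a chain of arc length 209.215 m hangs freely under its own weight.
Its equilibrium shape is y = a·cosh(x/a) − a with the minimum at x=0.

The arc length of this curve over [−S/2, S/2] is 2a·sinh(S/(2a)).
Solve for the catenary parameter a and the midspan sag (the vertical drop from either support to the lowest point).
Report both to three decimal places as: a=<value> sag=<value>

a=59.441 sag=60.875

seed: a₀ = √(S³/(24(L−S))) = √(158.205³/(24·51.010)) = 56.871807
iter 1: u=1.390891  f(a)=+5.168e+00  f'(a)=-2.166e+00  a ← 56.871807 − (+5.168e+00/-2.166e+00) = 59.257876
iter 2: u=1.334886  f(a)=+3.430e-01  f'(a)=-1.887e+00  a ← 59.257876 − (+3.430e-01/-1.887e+00) = 59.439658
iter 3: u=1.330803  f(a)=+1.749e-03  f'(a)=-1.868e+00  a ← 59.439658 − (+1.749e-03/-1.868e+00) = 59.440594
iter 4: u=1.330782  f(a)=+4.598e-08  f'(a)=-1.868e+00  a ← 59.440594 − (+4.598e-08/-1.868e+00) = 59.440594
iter 5: u=1.330782  f(a)=+0.000e+00  f'(a)=-1.868e+00  a ← 59.440594 − (+0.000e+00/-1.868e+00) = 59.440594
converged: |Δa| < 1e-12 after 5 iterations
sag = a·(cosh(S/(2a)) − 1) = 59.440594·(cosh(1.330782) − 1) = 60.875295
T_max/T_min = cosh(S/(2a)) = 2.024137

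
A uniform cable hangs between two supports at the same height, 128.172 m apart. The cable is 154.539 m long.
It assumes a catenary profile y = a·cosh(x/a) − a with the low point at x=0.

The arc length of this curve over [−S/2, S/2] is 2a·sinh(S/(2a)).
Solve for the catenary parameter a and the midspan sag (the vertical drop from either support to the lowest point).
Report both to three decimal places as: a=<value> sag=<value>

seed: a₀ = √(S³/(24(L−S))) = √(128.172³/(24·26.367)) = 57.683787
iter 1: u=1.110988  f(a)=+1.676e+00  f'(a)=-1.032e+00  a ← 57.683787 − (+1.676e+00/-1.032e+00) = 59.307517
iter 2: u=1.080571  f(a)=+7.337e-02  f'(a)=-9.435e-01  a ← 59.307517 − (+7.337e-02/-9.435e-01) = 59.385274
iter 3: u=1.079156  f(a)=+1.549e-04  f'(a)=-9.396e-01  a ← 59.385274 − (+1.549e-04/-9.396e-01) = 59.385439
iter 4: u=1.079153  f(a)=+6.932e-10  f'(a)=-9.396e-01  a ← 59.385439 − (+6.932e-10/-9.396e-01) = 59.385439
iter 5: u=1.079153  f(a)=+0.000e+00  f'(a)=-9.396e-01  a ← 59.385439 − (+0.000e+00/-9.396e-01) = 59.385439
converged: |Δa| < 1e-12 after 5 iterations
sag = a·(cosh(S/(2a)) − 1) = 59.385439·(cosh(1.079153) − 1) = 38.068171
T_max/T_min = cosh(S/(2a)) = 1.641035

a=59.385 sag=38.068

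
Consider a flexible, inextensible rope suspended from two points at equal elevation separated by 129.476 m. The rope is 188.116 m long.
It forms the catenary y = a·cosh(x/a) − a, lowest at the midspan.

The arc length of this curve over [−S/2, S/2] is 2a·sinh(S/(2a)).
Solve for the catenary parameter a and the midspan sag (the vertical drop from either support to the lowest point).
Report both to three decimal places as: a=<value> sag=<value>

a=41.703 sag=61.186

seed: a₀ = √(S³/(24(L−S))) = √(129.476³/(24·58.640)) = 39.271845
iter 1: u=1.648458  f(a)=+8.503e+00  f'(a)=-3.881e+00  a ← 39.271845 − (+8.503e+00/-3.881e+00) = 41.462904
iter 2: u=1.561347  f(a)=+7.635e-01  f'(a)=-3.212e+00  a ← 41.462904 − (+7.635e-01/-3.212e+00) = 41.700567
iter 3: u=1.552449  f(a)=+7.497e-03  f'(a)=-3.150e+00  a ← 41.700567 − (+7.497e-03/-3.150e+00) = 41.702947
iter 4: u=1.552360  f(a)=+7.385e-07  f'(a)=-3.149e+00  a ← 41.702947 − (+7.385e-07/-3.149e+00) = 41.702947
iter 5: u=1.552360  f(a)=+0.000e+00  f'(a)=-3.149e+00  a ← 41.702947 − (+0.000e+00/-3.149e+00) = 41.702947
converged: |Δa| < 1e-12 after 5 iterations
sag = a·(cosh(S/(2a)) − 1) = 41.702947·(cosh(1.552360) − 1) = 61.185552
T_max/T_min = cosh(S/(2a)) = 2.467176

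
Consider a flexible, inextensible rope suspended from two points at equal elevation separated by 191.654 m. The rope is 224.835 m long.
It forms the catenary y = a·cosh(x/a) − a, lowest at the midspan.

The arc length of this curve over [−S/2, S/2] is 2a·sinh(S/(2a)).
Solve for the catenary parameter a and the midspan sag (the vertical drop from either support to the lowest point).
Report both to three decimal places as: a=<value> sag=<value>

seed: a₀ = √(S³/(24(L−S))) = √(191.654³/(24·33.181)) = 94.021348
iter 1: u=1.019205  f(a)=+1.767e+00  f'(a)=-7.819e-01  a ← 94.021348 − (+1.767e+00/-7.819e-01) = 96.280725
iter 2: u=0.995287  f(a)=+6.568e-02  f'(a)=-7.247e-01  a ← 96.280725 − (+6.568e-02/-7.247e-01) = 96.371357
iter 3: u=0.994351  f(a)=+9.857e-05  f'(a)=-7.226e-01  a ← 96.371357 − (+9.857e-05/-7.226e-01) = 96.371494
iter 4: u=0.994350  f(a)=+2.227e-10  f'(a)=-7.226e-01  a ← 96.371494 − (+2.227e-10/-7.226e-01) = 96.371494
iter 5: u=0.994350  f(a)=-2.842e-14  f'(a)=-7.226e-01  a ← 96.371494 − (-2.842e-14/-7.226e-01) = 96.371494
converged: |Δa| < 1e-12 after 5 iterations
sag = a·(cosh(S/(2a)) − 1) = 96.371494·(cosh(0.994350) − 1) = 51.699973
T_max/T_min = cosh(S/(2a)) = 1.536465

a=96.371 sag=51.700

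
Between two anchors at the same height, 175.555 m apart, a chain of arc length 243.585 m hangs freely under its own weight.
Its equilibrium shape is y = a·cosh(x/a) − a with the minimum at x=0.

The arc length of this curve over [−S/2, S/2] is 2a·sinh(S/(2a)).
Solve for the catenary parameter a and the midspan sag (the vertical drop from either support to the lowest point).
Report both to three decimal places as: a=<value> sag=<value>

a=60.652 sag=75.407

seed: a₀ = √(S³/(24(L−S))) = √(175.555³/(24·68.030)) = 57.565721
iter 1: u=1.524822  f(a)=+8.361e+00  f'(a)=-2.961e+00  a ← 57.565721 − (+8.361e+00/-2.961e+00) = 60.389672
iter 2: u=1.453518  f(a)=+6.546e-01  f'(a)=-2.514e+00  a ← 60.389672 − (+6.546e-01/-2.514e+00) = 60.650091
iter 3: u=1.447277  f(a)=+4.766e-03  f'(a)=-2.477e+00  a ← 60.650091 − (+4.766e-03/-2.477e+00) = 60.652015
iter 4: u=1.447231  f(a)=+2.567e-07  f'(a)=-2.477e+00  a ← 60.652015 − (+2.567e-07/-2.477e+00) = 60.652016
iter 5: u=1.447231  f(a)=+2.842e-14  f'(a)=-2.477e+00  a ← 60.652016 − (+2.842e-14/-2.477e+00) = 60.652016
converged: |Δa| < 1e-12 after 5 iterations
sag = a·(cosh(S/(2a)) − 1) = 60.652016·(cosh(1.447231) − 1) = 75.407089
T_max/T_min = cosh(S/(2a)) = 2.243274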